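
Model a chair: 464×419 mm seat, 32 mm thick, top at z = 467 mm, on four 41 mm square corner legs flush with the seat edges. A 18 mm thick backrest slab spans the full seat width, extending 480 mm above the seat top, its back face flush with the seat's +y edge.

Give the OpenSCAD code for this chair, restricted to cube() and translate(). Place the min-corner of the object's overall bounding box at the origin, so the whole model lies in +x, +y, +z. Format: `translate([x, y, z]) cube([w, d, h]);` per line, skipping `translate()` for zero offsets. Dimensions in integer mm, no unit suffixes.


translate([0, 0, 435]) cube([464, 419, 32]);
cube([41, 41, 435]);
translate([423, 0, 0]) cube([41, 41, 435]);
translate([0, 378, 0]) cube([41, 41, 435]);
translate([423, 378, 0]) cube([41, 41, 435]);
translate([0, 401, 467]) cube([464, 18, 480]);


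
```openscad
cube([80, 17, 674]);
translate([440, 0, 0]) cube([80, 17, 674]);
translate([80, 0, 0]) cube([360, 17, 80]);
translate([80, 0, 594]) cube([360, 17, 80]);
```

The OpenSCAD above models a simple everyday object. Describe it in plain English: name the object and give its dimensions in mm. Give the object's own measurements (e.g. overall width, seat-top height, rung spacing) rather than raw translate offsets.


A rectangular picture frame lying in the x–z plane (depth along y). The opening is 360 mm wide (x) by 514 mm tall (z), surrounded by a border 80 mm wide on all four sides. The frame is 17 mm deep and is made of two full-height vertical stiles with two horizontal rails fitted between them.


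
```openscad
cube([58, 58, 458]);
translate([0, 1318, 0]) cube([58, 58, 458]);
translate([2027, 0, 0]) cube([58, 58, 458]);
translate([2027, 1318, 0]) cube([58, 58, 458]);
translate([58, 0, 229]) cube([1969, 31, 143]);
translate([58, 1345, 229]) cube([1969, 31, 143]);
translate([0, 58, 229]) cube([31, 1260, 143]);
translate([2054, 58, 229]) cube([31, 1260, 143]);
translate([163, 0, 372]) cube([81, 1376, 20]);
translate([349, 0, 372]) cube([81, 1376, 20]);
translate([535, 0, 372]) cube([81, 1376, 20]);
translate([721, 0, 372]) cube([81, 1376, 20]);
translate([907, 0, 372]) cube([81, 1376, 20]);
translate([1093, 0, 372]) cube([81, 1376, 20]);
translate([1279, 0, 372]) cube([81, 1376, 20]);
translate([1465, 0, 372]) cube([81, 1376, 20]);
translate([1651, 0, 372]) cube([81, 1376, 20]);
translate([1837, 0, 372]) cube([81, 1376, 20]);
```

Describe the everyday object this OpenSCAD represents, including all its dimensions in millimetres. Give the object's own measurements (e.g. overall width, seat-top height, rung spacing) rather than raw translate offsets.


A bed frame 2085 mm long (x) by 1376 mm wide (y). Four 58×58 mm corner posts, 458 mm tall, at the corners of the footprint. Four rails of 31 mm thickness and 143 mm height run between adjacent posts with their undersides at z = 229 mm, their outer faces flush with the outside of the frame (the two x-running rails run between the posts' inner faces; the two y-running rails run between the posts' inner faces). 10 slats, each 81 mm wide (x) and 20 mm thick, lie across the top of the two x-running rails, running the full 1376 mm width of the frame in y; along x they sit between the end posts with a 105 mm gap after the −x posts and between neighbouring slats, leaving 109 mm before the +x posts.


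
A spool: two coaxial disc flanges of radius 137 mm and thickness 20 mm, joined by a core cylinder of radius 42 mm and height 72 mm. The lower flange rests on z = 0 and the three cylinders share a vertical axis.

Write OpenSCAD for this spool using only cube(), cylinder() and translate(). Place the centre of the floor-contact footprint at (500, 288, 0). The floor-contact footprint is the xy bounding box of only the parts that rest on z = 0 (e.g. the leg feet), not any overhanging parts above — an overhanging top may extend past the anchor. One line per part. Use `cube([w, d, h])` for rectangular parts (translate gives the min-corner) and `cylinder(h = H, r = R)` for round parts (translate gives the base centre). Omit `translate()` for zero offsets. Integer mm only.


translate([500, 288, 0]) cylinder(h = 20, r = 137);
translate([500, 288, 20]) cylinder(h = 72, r = 42);
translate([500, 288, 92]) cylinder(h = 20, r = 137);


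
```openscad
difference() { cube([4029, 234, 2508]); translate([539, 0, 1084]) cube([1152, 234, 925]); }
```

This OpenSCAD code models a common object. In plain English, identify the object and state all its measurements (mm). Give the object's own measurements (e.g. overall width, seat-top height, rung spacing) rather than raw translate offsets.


A wall 4029 mm long (x), 234 mm thick (y), 2508 mm tall, with a rectangular window opening cut through it. The opening is 1152 mm wide and 925 mm tall; its sill is at z = 1084 mm and its near (−x) edge is 539 mm from the wall's −x end. The opening passes through the full wall thickness.


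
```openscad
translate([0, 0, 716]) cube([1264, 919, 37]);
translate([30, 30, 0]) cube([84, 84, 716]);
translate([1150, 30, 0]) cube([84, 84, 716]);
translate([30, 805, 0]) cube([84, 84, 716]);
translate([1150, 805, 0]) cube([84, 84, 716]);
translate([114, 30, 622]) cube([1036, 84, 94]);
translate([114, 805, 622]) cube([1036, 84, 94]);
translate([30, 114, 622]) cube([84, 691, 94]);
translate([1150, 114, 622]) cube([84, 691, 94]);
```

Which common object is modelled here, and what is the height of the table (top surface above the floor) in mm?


A table. The table height is 753 mm.

A 1264×919×37 slab sits at z = 716 on four 84 mm square posts — a table. The top surface is at 716 + 37 = 753 mm.


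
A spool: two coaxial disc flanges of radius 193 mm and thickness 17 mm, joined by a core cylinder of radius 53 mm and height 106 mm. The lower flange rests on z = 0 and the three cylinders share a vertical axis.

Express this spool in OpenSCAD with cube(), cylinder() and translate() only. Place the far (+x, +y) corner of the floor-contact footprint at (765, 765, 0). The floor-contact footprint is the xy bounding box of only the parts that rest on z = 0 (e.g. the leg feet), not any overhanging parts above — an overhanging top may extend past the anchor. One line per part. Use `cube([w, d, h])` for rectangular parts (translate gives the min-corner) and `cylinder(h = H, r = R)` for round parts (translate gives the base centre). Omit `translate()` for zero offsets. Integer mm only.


translate([572, 572, 0]) cylinder(h = 17, r = 193);
translate([572, 572, 17]) cylinder(h = 106, r = 53);
translate([572, 572, 123]) cylinder(h = 17, r = 193);


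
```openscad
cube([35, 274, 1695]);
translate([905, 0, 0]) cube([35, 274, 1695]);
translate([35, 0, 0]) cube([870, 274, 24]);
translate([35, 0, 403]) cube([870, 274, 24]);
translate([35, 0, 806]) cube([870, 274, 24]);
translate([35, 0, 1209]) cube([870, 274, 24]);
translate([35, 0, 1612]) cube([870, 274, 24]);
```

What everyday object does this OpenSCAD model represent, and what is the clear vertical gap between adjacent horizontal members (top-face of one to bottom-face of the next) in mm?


A bookshelf. The clear shelf gap is 379 mm.

Two tall side panels with 5 horizontal boards between them — a bookshelf. The first two shelf undersides are at z = 0 and z = 403; with shelf thickness 24, the clear gap is 403 − 0 − 24 = 379 mm.


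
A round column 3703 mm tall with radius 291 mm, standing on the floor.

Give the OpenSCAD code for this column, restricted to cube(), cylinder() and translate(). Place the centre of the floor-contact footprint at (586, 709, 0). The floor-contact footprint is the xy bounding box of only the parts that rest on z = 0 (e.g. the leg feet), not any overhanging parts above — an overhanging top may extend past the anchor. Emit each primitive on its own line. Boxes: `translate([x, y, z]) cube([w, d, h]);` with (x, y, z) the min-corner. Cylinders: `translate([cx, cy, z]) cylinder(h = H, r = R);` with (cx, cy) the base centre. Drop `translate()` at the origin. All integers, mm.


translate([586, 709, 0]) cylinder(h = 3703, r = 291);


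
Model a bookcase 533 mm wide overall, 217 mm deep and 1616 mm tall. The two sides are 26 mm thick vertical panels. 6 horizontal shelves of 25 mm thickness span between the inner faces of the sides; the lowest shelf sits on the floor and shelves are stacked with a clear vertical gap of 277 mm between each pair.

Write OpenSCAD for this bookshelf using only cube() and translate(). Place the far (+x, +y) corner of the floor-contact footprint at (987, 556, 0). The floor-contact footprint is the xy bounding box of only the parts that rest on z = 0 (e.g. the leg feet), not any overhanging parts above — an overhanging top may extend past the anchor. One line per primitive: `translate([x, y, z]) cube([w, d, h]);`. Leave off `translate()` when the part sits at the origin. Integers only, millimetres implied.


translate([454, 339, 0]) cube([26, 217, 1616]);
translate([961, 339, 0]) cube([26, 217, 1616]);
translate([480, 339, 0]) cube([481, 217, 25]);
translate([480, 339, 302]) cube([481, 217, 25]);
translate([480, 339, 604]) cube([481, 217, 25]);
translate([480, 339, 906]) cube([481, 217, 25]);
translate([480, 339, 1208]) cube([481, 217, 25]);
translate([480, 339, 1510]) cube([481, 217, 25]);


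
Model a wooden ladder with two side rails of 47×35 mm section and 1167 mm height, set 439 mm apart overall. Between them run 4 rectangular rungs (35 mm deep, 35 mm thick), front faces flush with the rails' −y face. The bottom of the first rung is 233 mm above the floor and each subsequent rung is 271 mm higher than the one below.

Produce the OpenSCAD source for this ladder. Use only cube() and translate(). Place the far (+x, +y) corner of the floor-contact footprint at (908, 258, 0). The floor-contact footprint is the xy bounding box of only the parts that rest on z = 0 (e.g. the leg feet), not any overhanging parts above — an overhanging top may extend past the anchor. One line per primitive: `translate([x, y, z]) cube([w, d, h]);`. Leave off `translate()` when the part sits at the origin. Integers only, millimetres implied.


translate([469, 223, 0]) cube([47, 35, 1167]);
translate([861, 223, 0]) cube([47, 35, 1167]);
translate([516, 223, 233]) cube([345, 35, 35]);
translate([516, 223, 504]) cube([345, 35, 35]);
translate([516, 223, 775]) cube([345, 35, 35]);
translate([516, 223, 1046]) cube([345, 35, 35]);


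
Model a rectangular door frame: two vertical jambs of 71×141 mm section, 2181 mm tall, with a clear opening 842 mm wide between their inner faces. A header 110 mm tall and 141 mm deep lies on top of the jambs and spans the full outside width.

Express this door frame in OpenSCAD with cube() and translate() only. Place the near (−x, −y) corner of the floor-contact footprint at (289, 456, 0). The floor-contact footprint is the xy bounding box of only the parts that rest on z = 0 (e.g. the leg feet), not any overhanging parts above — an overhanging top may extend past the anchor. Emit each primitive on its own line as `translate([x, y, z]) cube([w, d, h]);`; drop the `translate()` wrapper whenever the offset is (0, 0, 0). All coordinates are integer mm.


translate([289, 456, 0]) cube([71, 141, 2181]);
translate([1202, 456, 0]) cube([71, 141, 2181]);
translate([289, 456, 2181]) cube([984, 141, 110]);


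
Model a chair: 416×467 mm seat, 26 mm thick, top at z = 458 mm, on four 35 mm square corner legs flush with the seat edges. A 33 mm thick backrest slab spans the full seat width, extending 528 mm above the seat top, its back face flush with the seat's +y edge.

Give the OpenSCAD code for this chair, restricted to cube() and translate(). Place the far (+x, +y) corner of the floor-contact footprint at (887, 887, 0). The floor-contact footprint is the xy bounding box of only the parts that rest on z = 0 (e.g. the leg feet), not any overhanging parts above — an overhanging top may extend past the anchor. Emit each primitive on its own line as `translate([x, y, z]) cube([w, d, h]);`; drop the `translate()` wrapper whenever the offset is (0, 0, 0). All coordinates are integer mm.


// leg_h = 458 - 26 = 432
translate([471, 420, 432]) cube([416, 467, 26]);
translate([471, 420, 0]) cube([35, 35, 432]);
translate([852, 420, 0]) cube([35, 35, 432]);
translate([471, 852, 0]) cube([35, 35, 432]);
translate([852, 852, 0]) cube([35, 35, 432]);
translate([471, 854, 458]) cube([416, 33, 528]);


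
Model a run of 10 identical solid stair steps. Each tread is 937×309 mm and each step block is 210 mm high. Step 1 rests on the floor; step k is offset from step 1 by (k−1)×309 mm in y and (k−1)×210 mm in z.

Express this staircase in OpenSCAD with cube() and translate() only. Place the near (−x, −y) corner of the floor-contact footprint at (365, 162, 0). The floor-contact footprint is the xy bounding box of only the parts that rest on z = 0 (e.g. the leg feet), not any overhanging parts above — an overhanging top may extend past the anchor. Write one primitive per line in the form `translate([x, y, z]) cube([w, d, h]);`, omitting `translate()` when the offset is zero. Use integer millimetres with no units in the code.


translate([365, 162, 0]) cube([937, 309, 210]);
translate([365, 471, 210]) cube([937, 309, 210]);
translate([365, 780, 420]) cube([937, 309, 210]);
translate([365, 1089, 630]) cube([937, 309, 210]);
translate([365, 1398, 840]) cube([937, 309, 210]);
translate([365, 1707, 1050]) cube([937, 309, 210]);
translate([365, 2016, 1260]) cube([937, 309, 210]);
translate([365, 2325, 1470]) cube([937, 309, 210]);
translate([365, 2634, 1680]) cube([937, 309, 210]);
translate([365, 2943, 1890]) cube([937, 309, 210]);


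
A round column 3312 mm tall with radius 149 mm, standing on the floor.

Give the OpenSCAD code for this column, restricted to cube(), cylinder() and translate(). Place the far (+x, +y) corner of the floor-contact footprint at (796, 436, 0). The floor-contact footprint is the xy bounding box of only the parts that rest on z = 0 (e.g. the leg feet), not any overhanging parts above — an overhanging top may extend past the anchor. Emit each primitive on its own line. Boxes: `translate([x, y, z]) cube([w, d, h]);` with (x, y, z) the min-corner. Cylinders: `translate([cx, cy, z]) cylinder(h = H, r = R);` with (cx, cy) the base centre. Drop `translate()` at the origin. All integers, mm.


translate([647, 287, 0]) cylinder(h = 3312, r = 149);


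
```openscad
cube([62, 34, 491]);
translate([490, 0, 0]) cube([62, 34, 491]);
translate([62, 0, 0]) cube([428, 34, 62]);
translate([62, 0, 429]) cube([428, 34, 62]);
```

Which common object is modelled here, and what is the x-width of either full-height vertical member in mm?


A picture frame. The border width is 62 mm.

Four thin pieces enclosing a rectangular opening — a picture frame. The two full-height stiles are 491 mm tall; the top rail sits at z = 429 and is 62 mm tall, so the border above the opening is 491 − 429 = 62 mm, matching the stile x-width.


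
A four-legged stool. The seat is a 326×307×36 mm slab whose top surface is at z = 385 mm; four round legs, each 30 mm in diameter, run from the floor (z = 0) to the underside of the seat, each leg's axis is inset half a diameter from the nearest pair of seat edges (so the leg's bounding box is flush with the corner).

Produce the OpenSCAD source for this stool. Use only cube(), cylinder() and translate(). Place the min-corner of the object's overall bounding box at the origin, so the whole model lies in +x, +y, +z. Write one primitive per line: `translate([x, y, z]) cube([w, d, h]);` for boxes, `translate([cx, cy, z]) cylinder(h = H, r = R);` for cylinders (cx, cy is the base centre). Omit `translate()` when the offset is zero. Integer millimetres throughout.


// leg_h = 385 - 36 = 349
translate([0, 0, 349]) cube([326, 307, 36]);
translate([15, 15, 0]) cylinder(h = 349, r = 15);
translate([311, 15, 0]) cylinder(h = 349, r = 15);
translate([15, 292, 0]) cylinder(h = 349, r = 15);
translate([311, 292, 0]) cylinder(h = 349, r = 15);


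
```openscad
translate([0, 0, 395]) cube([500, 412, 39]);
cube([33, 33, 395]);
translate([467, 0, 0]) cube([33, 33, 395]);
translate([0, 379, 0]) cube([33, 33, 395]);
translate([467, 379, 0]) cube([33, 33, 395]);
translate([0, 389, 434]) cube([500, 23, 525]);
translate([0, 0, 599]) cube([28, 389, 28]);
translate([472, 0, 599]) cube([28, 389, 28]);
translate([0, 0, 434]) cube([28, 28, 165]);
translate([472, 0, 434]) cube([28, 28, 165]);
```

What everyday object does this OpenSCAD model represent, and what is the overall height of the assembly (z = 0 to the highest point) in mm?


A chair. The overall height is 959 mm.

A slab on four corner posts with a tall panel at the back — a chair. The seat slab sits at z = 395 with thickness 39, and the 525 mm backrest starts at the seat top, so the overall height is 395 + 39 + 525 = 959 mm.


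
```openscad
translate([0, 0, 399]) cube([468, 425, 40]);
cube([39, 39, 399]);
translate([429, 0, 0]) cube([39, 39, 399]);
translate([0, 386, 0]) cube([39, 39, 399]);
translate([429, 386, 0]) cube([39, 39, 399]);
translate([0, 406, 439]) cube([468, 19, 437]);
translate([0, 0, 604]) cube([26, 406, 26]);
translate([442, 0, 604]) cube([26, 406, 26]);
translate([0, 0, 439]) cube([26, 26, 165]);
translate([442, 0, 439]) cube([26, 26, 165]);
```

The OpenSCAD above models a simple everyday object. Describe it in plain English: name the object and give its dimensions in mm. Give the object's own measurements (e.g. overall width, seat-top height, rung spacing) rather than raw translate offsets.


A chair. The seat is a 468×425×40 mm slab with its top at z = 439 mm, on four 39×39 mm corner legs (flush with the seat edges, standing on z = 0). A flat backrest 19 mm thick, 437 mm tall, spans the full seat width and rises from the seat top along its +y edge, rear face flush with the rear of the seat. Two armrests of 26×26 mm section run along each side from the seat's front edge to the front of the backrest, top faces 191 mm above the seat top and outer faces flush with the seat's x-edges; a 26×26 mm post under the front of each armrest stands on the seat at the front corner.


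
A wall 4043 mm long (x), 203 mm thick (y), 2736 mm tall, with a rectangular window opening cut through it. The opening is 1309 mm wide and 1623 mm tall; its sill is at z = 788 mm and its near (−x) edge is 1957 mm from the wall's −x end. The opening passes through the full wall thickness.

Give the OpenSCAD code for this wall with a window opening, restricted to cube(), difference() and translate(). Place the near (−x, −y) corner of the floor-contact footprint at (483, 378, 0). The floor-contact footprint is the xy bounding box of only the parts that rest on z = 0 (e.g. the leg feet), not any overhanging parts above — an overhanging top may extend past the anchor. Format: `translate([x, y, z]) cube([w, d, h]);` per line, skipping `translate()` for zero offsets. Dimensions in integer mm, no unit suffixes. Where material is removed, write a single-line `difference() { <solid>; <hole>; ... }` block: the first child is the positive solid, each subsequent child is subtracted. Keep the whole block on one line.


difference() { translate([483, 378, 0]) cube([4043, 203, 2736]); translate([2440, 378, 788]) cube([1309, 203, 1623]); }


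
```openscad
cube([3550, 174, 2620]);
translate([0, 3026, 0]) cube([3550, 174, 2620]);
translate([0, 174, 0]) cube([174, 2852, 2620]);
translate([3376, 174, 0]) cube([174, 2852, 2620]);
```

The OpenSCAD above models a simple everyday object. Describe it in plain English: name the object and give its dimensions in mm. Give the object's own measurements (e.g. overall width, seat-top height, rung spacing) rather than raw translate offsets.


The wall frame of a small rectangular building: four walls, each 2620 mm tall and 174 mm thick, enclosing a footprint 3550 mm (x) by 3200 mm (y) outside-to-outside, with no floor or roof. The front and back walls (the −y and +y sides) span the full width; the two side walls fit between them.


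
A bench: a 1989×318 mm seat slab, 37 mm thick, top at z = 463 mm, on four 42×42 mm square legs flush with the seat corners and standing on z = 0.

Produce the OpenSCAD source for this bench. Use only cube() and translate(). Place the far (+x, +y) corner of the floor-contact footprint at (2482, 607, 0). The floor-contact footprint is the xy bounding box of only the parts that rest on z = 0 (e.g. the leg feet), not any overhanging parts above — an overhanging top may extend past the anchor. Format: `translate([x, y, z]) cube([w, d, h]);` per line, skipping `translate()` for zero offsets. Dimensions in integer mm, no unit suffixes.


translate([493, 289, 426]) cube([1989, 318, 37]);
translate([493, 289, 0]) cube([42, 42, 426]);
translate([493, 565, 0]) cube([42, 42, 426]);
translate([2440, 289, 0]) cube([42, 42, 426]);
translate([2440, 565, 0]) cube([42, 42, 426]);


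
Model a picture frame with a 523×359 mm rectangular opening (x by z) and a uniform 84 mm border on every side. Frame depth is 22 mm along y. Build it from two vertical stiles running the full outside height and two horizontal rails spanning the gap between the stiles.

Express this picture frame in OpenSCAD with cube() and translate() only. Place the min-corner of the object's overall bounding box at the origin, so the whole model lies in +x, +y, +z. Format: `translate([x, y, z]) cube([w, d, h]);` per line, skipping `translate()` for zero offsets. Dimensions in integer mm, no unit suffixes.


cube([84, 22, 527]);
translate([607, 0, 0]) cube([84, 22, 527]);
translate([84, 0, 0]) cube([523, 22, 84]);
translate([84, 0, 443]) cube([523, 22, 84]);


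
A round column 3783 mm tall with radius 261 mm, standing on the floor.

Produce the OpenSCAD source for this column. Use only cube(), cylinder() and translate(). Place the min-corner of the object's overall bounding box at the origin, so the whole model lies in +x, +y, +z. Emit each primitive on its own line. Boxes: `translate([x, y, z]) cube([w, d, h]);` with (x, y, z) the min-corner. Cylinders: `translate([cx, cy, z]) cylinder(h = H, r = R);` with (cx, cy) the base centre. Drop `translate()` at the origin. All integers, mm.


translate([261, 261, 0]) cylinder(h = 3783, r = 261);


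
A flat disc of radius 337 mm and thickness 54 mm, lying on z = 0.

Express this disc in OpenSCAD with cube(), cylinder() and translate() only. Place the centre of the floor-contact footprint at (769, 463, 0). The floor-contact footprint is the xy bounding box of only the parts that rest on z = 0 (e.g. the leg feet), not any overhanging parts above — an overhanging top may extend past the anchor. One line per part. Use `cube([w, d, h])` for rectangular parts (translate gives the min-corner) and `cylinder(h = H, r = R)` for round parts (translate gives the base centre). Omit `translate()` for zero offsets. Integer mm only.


translate([769, 463, 0]) cylinder(h = 54, r = 337);


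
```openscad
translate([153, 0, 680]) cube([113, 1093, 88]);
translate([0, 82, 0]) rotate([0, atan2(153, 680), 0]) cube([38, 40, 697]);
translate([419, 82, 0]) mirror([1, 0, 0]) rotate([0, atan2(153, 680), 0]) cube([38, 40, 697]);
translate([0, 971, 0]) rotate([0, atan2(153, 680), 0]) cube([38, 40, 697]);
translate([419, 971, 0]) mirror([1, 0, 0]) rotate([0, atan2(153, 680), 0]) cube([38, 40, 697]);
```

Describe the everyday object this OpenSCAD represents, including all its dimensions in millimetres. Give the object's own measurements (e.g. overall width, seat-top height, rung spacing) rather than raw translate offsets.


A sawhorse. A 113×1093×88 mm beam (x, y, z) sits on two A-frame leg pairs. Each pair is two raked legs of 38×40 mm section (40 mm along y) splaying symmetrically in x. Each leg rises 680 mm vertically over 153 mm of horizontal reach and is 697 mm long along its own axis. Every leg's outer bottom edge rests on the floor and its outer top edge meets a bottom edge of the beam — the left legs (tilting toward +x) meet the beam's −x bottom edge, the right legs (their mirror images, tilting toward −x) meet its +x bottom edge — so the leg tops tuck under the beam, the beam's underside is 680 mm above the floor, and the feet are 419 mm apart outside-to-outside with the beam centred between them. The two leg pairs are set in 82 mm from either end of the beam.


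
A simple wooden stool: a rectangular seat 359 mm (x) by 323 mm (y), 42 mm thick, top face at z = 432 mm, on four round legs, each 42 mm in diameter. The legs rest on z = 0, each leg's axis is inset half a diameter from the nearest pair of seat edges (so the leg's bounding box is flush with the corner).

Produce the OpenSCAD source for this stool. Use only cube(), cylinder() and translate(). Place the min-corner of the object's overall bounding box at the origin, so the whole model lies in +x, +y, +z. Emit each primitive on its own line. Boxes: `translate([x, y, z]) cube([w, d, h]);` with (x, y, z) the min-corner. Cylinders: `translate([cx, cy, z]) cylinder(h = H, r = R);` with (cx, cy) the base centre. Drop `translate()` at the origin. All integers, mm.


translate([0, 0, 390]) cube([359, 323, 42]);
translate([21, 21, 0]) cylinder(h = 390, r = 21);
translate([338, 21, 0]) cylinder(h = 390, r = 21);
translate([21, 302, 0]) cylinder(h = 390, r = 21);
translate([338, 302, 0]) cylinder(h = 390, r = 21);


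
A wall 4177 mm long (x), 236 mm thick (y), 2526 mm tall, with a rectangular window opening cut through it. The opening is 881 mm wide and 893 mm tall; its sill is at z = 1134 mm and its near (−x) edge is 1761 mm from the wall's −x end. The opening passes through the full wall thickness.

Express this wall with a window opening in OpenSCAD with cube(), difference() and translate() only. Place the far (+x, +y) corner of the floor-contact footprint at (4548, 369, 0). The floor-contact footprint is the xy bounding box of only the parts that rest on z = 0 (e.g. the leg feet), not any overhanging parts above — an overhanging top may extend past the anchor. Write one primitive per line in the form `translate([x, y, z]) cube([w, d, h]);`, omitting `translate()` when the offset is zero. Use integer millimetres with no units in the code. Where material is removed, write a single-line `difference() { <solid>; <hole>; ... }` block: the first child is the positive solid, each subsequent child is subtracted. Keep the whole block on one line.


difference() { translate([371, 133, 0]) cube([4177, 236, 2526]); translate([2132, 133, 1134]) cube([881, 236, 893]); }


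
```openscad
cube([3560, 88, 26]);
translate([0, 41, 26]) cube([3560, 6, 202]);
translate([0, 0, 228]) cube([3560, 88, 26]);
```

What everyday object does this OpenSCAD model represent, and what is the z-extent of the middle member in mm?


An I-beam. The web height is 202 mm.

Two wide flanges with a thin centred web — an I-beam. Overall 254 mm minus two 26 mm flanges gives a web of 254 − 2·26 = 202 mm.


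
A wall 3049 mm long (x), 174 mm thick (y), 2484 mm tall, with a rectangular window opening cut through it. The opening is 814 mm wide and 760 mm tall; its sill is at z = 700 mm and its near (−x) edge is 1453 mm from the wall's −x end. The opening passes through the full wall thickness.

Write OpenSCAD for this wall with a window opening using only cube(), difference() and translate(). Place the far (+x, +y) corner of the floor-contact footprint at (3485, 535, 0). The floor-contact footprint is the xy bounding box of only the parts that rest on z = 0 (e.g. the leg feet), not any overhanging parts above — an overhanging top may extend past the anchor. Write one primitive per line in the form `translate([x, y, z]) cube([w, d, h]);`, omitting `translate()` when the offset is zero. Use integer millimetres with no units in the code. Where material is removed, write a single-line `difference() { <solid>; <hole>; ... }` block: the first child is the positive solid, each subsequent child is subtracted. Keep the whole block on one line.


difference() { translate([436, 361, 0]) cube([3049, 174, 2484]); translate([1889, 361, 700]) cube([814, 174, 760]); }


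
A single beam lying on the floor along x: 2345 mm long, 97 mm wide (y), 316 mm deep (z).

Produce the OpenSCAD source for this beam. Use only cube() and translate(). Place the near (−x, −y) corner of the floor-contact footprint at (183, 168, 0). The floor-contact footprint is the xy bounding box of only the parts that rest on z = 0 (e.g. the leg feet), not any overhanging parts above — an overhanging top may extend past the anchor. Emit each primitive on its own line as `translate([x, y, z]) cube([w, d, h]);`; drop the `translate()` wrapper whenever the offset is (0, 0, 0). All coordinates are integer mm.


translate([183, 168, 0]) cube([2345, 97, 316]);


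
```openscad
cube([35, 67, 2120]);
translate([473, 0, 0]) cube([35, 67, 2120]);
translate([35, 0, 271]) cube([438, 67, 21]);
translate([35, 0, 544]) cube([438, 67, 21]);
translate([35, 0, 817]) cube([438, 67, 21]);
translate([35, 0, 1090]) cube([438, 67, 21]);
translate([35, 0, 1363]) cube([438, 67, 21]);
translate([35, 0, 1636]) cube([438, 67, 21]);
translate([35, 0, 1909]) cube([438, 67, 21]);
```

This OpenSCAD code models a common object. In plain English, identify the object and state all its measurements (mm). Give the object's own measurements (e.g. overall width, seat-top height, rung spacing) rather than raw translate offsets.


A straight ladder. Two 35×67 mm vertical rails, 2120 mm tall, stand 508 mm apart (outside-to-outside) with their front faces coplanar on the −y side. 7 rungs, each 67 mm deep and 21 mm tall, span between the inner faces of the rails, front faces flush with the rails. The lowest rung's underside is at z = 271 mm and rungs are spaced 273 mm apart (underside to underside).


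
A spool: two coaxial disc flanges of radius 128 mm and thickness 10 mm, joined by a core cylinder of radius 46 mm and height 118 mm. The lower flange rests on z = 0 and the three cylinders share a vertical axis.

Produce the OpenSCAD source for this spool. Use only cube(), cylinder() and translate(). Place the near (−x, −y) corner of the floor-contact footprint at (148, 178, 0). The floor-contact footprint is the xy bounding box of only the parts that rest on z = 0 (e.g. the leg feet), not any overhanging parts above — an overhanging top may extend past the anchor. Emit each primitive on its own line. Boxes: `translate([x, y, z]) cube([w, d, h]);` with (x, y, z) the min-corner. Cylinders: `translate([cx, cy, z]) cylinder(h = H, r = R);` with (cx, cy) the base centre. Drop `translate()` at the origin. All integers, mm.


translate([276, 306, 0]) cylinder(h = 10, r = 128);
translate([276, 306, 10]) cylinder(h = 118, r = 46);
translate([276, 306, 128]) cylinder(h = 10, r = 128);


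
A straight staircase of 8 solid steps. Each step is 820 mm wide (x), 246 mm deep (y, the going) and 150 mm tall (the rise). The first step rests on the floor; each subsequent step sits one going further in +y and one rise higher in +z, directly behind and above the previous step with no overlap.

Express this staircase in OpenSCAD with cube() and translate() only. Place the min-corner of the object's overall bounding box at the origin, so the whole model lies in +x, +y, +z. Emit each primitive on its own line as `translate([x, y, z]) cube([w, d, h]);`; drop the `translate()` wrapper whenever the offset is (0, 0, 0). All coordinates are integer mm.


cube([820, 246, 150]);
translate([0, 246, 150]) cube([820, 246, 150]);
translate([0, 492, 300]) cube([820, 246, 150]);
translate([0, 738, 450]) cube([820, 246, 150]);
translate([0, 984, 600]) cube([820, 246, 150]);
translate([0, 1230, 750]) cube([820, 246, 150]);
translate([0, 1476, 900]) cube([820, 246, 150]);
translate([0, 1722, 1050]) cube([820, 246, 150]);


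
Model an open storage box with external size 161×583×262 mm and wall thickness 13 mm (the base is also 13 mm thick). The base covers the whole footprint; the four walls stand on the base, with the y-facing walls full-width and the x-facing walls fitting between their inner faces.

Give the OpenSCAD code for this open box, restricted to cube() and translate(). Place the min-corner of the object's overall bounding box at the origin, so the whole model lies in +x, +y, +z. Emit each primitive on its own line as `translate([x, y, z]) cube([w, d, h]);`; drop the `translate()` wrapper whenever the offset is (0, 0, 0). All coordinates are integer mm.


cube([161, 583, 13]);
translate([0, 0, 13]) cube([161, 13, 249]);
translate([0, 570, 13]) cube([161, 13, 249]);
translate([0, 13, 13]) cube([13, 557, 249]);
translate([148, 13, 13]) cube([13, 557, 249]);


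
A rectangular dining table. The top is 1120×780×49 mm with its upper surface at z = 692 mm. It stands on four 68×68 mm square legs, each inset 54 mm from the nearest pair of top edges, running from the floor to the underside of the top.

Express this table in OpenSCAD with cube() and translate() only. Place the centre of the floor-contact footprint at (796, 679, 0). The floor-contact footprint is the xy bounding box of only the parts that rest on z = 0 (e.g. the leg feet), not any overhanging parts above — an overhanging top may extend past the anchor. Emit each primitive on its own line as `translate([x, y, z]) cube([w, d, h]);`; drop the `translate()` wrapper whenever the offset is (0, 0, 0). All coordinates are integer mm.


translate([236, 289, 643]) cube([1120, 780, 49]);
translate([290, 343, 0]) cube([68, 68, 643]);
translate([1234, 343, 0]) cube([68, 68, 643]);
translate([290, 947, 0]) cube([68, 68, 643]);
translate([1234, 947, 0]) cube([68, 68, 643]);


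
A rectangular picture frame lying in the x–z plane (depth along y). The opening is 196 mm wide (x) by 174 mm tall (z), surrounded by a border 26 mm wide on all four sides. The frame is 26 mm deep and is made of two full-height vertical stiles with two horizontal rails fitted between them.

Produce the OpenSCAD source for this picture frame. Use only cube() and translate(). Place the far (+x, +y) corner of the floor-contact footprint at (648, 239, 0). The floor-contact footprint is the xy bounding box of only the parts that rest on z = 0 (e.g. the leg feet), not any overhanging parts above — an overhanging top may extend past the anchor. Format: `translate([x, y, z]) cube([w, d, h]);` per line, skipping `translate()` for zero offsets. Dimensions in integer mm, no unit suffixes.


translate([400, 213, 0]) cube([26, 26, 226]);
translate([622, 213, 0]) cube([26, 26, 226]);
translate([426, 213, 0]) cube([196, 26, 26]);
translate([426, 213, 200]) cube([196, 26, 26]);


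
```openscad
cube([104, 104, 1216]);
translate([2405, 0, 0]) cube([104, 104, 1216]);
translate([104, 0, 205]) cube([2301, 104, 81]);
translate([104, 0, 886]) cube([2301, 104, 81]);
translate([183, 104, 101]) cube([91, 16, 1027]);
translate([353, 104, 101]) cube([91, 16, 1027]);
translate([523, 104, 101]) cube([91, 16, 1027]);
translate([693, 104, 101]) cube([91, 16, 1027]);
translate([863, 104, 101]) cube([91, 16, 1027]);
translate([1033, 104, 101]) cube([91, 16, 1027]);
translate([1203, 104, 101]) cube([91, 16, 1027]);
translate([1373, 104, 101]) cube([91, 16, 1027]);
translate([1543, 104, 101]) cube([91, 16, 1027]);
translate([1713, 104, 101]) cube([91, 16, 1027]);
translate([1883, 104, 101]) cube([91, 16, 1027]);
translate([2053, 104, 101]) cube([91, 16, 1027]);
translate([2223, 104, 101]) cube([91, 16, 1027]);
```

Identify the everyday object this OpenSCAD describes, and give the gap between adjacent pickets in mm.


A fence section. The picket gap is 79 mm.

Two posts, two rails, 13 pickets — a fence section. Span 2301 mm holds 13 pickets of 91 mm with 14 equal gaps: ⌊(2301 − 13·91) / 14⌋ = 79 mm.


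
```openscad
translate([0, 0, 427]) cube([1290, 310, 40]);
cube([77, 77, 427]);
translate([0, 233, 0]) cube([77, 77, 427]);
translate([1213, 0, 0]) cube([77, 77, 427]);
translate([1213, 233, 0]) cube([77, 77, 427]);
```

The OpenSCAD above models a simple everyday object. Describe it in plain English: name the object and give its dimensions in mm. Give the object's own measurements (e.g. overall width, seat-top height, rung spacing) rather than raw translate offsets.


A bench: a 1290×310 mm seat slab, 40 mm thick, top at z = 467 mm, on four 77×77 mm square legs flush with the seat corners and standing on z = 0.


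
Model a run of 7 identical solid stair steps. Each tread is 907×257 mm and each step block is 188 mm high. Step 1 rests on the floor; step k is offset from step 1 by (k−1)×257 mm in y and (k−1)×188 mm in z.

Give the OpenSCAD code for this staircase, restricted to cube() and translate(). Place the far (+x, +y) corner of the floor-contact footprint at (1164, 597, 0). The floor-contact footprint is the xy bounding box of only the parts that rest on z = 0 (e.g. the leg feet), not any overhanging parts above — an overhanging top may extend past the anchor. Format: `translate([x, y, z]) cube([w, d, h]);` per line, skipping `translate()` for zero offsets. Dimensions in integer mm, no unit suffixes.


translate([257, 340, 0]) cube([907, 257, 188]);
translate([257, 597, 188]) cube([907, 257, 188]);
translate([257, 854, 376]) cube([907, 257, 188]);
translate([257, 1111, 564]) cube([907, 257, 188]);
translate([257, 1368, 752]) cube([907, 257, 188]);
translate([257, 1625, 940]) cube([907, 257, 188]);
translate([257, 1882, 1128]) cube([907, 257, 188]);


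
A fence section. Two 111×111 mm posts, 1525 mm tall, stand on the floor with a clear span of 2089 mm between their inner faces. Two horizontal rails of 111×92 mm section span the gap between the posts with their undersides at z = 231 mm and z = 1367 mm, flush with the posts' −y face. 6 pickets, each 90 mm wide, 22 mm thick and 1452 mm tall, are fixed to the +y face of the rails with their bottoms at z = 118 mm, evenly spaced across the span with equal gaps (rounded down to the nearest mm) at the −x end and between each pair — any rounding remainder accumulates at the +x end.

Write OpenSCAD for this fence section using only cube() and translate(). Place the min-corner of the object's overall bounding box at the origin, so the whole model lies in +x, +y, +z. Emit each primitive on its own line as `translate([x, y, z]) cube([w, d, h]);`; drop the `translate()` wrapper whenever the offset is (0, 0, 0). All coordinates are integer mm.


cube([111, 111, 1525]);
translate([2200, 0, 0]) cube([111, 111, 1525]);
translate([111, 0, 231]) cube([2089, 111, 92]);
translate([111, 0, 1367]) cube([2089, 111, 92]);
translate([332, 111, 118]) cube([90, 22, 1452]);
translate([643, 111, 118]) cube([90, 22, 1452]);
translate([954, 111, 118]) cube([90, 22, 1452]);
translate([1265, 111, 118]) cube([90, 22, 1452]);
translate([1576, 111, 118]) cube([90, 22, 1452]);
translate([1887, 111, 118]) cube([90, 22, 1452]);


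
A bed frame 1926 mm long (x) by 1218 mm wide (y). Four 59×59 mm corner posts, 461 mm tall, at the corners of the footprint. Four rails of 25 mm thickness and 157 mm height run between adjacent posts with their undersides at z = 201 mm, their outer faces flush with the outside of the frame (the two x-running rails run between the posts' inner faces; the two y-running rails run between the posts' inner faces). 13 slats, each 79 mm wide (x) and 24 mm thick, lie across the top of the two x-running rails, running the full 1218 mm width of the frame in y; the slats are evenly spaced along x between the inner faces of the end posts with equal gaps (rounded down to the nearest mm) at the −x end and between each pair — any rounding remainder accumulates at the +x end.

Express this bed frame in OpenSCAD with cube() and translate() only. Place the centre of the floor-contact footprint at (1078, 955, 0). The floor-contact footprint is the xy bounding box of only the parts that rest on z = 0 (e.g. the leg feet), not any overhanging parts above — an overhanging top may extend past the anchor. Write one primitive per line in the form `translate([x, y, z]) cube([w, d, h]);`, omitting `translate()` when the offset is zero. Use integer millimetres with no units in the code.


// slat z = rail_z + rail_h = 201 + 157 = 358
// slat gap = ⌊(1808 − 13·79) / 14⌋ = 55
translate([115, 346, 0]) cube([59, 59, 461]);
translate([115, 1505, 0]) cube([59, 59, 461]);
translate([1982, 346, 0]) cube([59, 59, 461]);
translate([1982, 1505, 0]) cube([59, 59, 461]);
translate([174, 346, 201]) cube([1808, 25, 157]);
translate([174, 1539, 201]) cube([1808, 25, 157]);
translate([115, 405, 201]) cube([25, 1100, 157]);
translate([2016, 405, 201]) cube([25, 1100, 157]);
translate([229, 346, 358]) cube([79, 1218, 24]);
translate([363, 346, 358]) cube([79, 1218, 24]);
translate([497, 346, 358]) cube([79, 1218, 24]);
translate([631, 346, 358]) cube([79, 1218, 24]);
translate([765, 346, 358]) cube([79, 1218, 24]);
translate([899, 346, 358]) cube([79, 1218, 24]);
translate([1033, 346, 358]) cube([79, 1218, 24]);
translate([1167, 346, 358]) cube([79, 1218, 24]);
translate([1301, 346, 358]) cube([79, 1218, 24]);
translate([1435, 346, 358]) cube([79, 1218, 24]);
translate([1569, 346, 358]) cube([79, 1218, 24]);
translate([1703, 346, 358]) cube([79, 1218, 24]);
translate([1837, 346, 358]) cube([79, 1218, 24]);
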